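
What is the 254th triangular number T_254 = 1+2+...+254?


n(n+1)/2 = 254×255/2 = 64770/2 = 32385

Σk = 32385


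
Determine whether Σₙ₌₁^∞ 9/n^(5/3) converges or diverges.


p-series test: Σ c/n^p converges if p > 1, diverges if p ≤ 1 (constant c > 0 doesn't affect convergence).
p = 5/3
5/3 > 1 → CONVERGES

Converges (p = 5/3 > 1)


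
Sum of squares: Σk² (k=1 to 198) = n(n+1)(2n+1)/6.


n = 198
n(n+1)(2n+1)/6 = 198×199×397/6
= 15642594/6 = 2607099

Σk² = 2607099


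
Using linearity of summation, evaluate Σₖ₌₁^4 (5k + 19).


Σ(5k+19) = 5·Σk + 19·n
= 5·10 + 19·4
= 50 + 76 = 126

Σ = 126


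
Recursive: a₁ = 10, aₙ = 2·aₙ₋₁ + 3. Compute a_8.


Computing step by step:
a_1 = 10
a_2 = 23
a_3 = 49
a_4 = 101
a_5 = 205
a_6 = 413
a_7 = 829
a_8 = 1661


a_8 = 1661


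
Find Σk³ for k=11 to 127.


Σₖ₌11^127 k³ = [127·128/2]² − [10·11/2]²
= 66064384 − 3025 = 66061359

Σk³ = 66061359


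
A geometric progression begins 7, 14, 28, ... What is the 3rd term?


aₙ = a₁·r^(n-1)
= 7×2^2
= 7×4
= 28

a_3 = 28


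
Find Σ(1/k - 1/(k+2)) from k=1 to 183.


Telescoping with gap 2: two head and two tail terms survive.
= (1 + 1/2) - (1/184 + 1/185)
= 3/2 - 1/184 - 1/185 = 50691/34040

Sum = 50691/34040


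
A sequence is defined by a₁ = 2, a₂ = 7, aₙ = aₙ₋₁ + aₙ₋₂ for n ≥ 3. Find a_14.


Computing iteratively: 2, 7, 9, 16, 25, 41, 66, 107, 173, 280, 453, 733, ...
a_14 = 1919

a_14 = 1919


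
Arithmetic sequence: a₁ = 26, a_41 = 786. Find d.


d = (aₙ - a₁)/(n-1)
= (786 - 26)/(41-1)
= 760/40 = 19

d = 19


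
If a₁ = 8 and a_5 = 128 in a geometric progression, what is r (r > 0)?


r^(n-1) = aₙ/a₁
r^4 = 128/8 = 16
r = 16^(1/4)
= ±2; taking r > 0 gives r = 2

r = 2


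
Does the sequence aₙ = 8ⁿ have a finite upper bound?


aₙ = 8ⁿ → as n→∞, aₙ→∞ (since base 8 > 1)
No finite upper bound exists
The sequence is UNBOUNDED

Unbounded (aₙ → ∞ as n → ∞)


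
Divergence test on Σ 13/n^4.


lim(n→∞) 13/n^4 = 0
lim aₙ = 0 → nth-term test is INCONCLUSIVE
(Need other tests; this is actually a convergent p-series with p=4 > 1)

Inconclusive (lim aₙ = 0; need another test)


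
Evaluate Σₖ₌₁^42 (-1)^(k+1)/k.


S = 1 - 1/2 + 1/3 - 1/4 + 1/5 - 1/6 + 1/7 - 1/8 ± ...
= 0.6814
(Full series converges to +ln(2) ≈ +0.6931)

S_42 = 0.6814


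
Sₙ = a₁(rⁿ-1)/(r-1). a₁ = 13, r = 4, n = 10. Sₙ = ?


Sₙ = 13×(4^10 - 1)/(4 - 1)
= 13×(1048576 - 1)/3
= 13×1048575/3
= 4543825

S_10 = 4543825


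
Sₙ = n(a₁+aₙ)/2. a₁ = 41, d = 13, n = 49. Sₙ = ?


aₙ = 41 + (49-1)×13 = 665
Sₙ = n(a₁+aₙ)/2 = 49×(41+665)/2
= 49×706/2 = 17297

S_49 = 17297


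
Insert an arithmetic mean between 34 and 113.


AM = (34 + 113)/2 = 147/2 = 73.5

AM = 73.5


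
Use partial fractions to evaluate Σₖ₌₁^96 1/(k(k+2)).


1/(k(k+2)) = (1/2)·(1/k - 1/(k+2)) (partial fractions)
Telescoping: Σ = (1/2)·(1 + 1/2 - 1/97 - 1/98) = 3516/4753

Sum = 3516/4753


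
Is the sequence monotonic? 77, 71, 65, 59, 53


Differences: -6, -6, -6, -6
All differences < 0 → strictly DECREASING

Monotonically decreasing


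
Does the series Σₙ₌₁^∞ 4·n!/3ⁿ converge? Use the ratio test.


aₙ = 4·n!/3^n
a_{n+1}/aₙ = (n+1)!/3^(n+1) × 3^n/n!  (constant 4 cancels)
= (n+1)/3
L = lim(n→∞) (n+1)/3 = ∞
L > 1 → series DIVERGES

Diverges (ratio test: L = ∞ > 1)


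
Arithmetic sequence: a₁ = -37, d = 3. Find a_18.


aₙ = a₁ + (n-1)d
= -37 + (18-1)×3
= -37 + 51
= 14

a_18 = 14


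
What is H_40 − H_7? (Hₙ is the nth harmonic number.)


Σₖ₌8^40 1/k = 1/8 + 1/9 + 1/10 + ... + 1/40
= 116967587024539/69388720221600
≈ 1.6857

Sum = 116967587024539/69388720221600 ≈ 1.6857


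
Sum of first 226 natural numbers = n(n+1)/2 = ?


n(n+1)/2 = 226×227/2 = 51302/2 = 25651

Σk = 25651


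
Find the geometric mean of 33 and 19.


GM = √(33×19) = √627 = 25.04

GM = 25.04


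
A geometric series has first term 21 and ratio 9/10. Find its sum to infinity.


S∞ = a₁/(1-r) = 21/(1 - 9/10)
= 21/(1/10)
= 210

S∞ = 210


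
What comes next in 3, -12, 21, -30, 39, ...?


Pattern: alternating sign, magnitude arithmetic (d=9)
Terms: 3, -12, 21, -30, 39
Next term = -48

Next term = -48


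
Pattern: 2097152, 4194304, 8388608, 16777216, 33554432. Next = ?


Pattern: powers of 2: 2ⁿ
Terms: 2097152, 4194304, 8388608, 16777216, 33554432
Next term = 67108864

Next term = 67108864


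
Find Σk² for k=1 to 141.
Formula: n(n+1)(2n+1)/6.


n = 141
n(n+1)(2n+1)/6 = 141×142×283/6
= 5666226/6 = 944371

Σk² = 944371


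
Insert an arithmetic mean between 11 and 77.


AM = (11 + 77)/2 = 88/2 = 44

AM = 44


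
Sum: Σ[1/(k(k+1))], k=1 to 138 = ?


1/(k(k+1)) = 1/k - 1/(k+1) (partial fractions)
Telescoping: Σ = 1 - 1/139 = 138/139

Sum = 138/139


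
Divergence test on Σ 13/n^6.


lim(n→∞) 13/n^6 = 0
lim aₙ = 0 → nth-term test is INCONCLUSIVE
(Need other tests; this is actually a convergent p-series with p=6 > 1)

Inconclusive (lim aₙ = 0; need another test)


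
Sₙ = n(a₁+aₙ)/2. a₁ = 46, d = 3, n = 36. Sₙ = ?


aₙ = 46 + (36-1)×3 = 151
Sₙ = n(a₁+aₙ)/2 = 36×(46+151)/2
= 36×197/2 = 3546

S_36 = 3546


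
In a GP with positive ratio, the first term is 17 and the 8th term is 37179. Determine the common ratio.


r^(n-1) = aₙ/a₁
r^7 = 37179/17 = 2187
r = 2187^(1/7)
= 3

r = 3


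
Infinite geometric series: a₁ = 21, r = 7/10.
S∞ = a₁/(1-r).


S∞ = a₁/(1-r) = 21/(1 - 7/10)
= 21/(3/10)
= 70

S∞ = 70


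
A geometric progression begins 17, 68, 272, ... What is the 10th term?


aₙ = a₁·r^(n-1)
= 17×4^9
= 17×262144
= 4456448

a_10 = 4456448


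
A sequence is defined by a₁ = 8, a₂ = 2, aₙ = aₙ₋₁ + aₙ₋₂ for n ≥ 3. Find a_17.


Computing iteratively: 8, 2, 10, 12, 22, 34, 56, 90, 146, 236, 382, 618, ...
a_17 = 6854

a_17 = 6854


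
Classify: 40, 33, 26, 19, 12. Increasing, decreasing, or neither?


Differences: -7, -7, -7, -7
All differences < 0 → strictly DECREASING

Monotonically decreasing


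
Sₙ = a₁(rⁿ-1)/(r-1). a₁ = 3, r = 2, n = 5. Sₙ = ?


Sₙ = 3×(2^5 - 1)/(2 - 1)
= 3×(32 - 1)/1
= 3×31/1
= 93

S_5 = 93


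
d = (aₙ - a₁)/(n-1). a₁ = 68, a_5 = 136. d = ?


d = (aₙ - a₁)/(n-1)
= (136 - 68)/(5-1)
= 68/4 = 17

d = 17


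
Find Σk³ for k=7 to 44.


Σₖ₌7^44 k³ = [44·45/2]² − [6·7/2]²
= 980100 − 441 = 979659

Σk³ = 979659


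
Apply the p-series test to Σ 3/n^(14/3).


p-series test: Σ c/n^p converges if p > 1, diverges if p ≤ 1 (constant c > 0 doesn't affect convergence).
p = 14/3
14/3 > 1 → CONVERGES

Converges (p = 14/3 > 1)


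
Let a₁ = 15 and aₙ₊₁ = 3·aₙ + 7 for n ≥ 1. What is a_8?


Computing step by step:
a_1 = 15
a_2 = 52
a_3 = 163
a_4 = 496
a_5 = 1495
a_6 = 4492
a_7 = 13483
a_8 = 40456


a_8 = 40456


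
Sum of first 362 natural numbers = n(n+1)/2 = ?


n(n+1)/2 = 362×363/2 = 131406/2 = 65703

Σk = 65703


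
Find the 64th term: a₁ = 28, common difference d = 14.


aₙ = a₁ + (n-1)d
= 28 + (64-1)×14
= 28 + 882
= 910

a_64 = 910


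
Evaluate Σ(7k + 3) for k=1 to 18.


Σ(7k+3) = 7·Σk + 3·n
= 7·171 + 3·18
= 1197 + 54 = 1251

Σ = 1251


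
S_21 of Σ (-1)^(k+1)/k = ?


S = 1 - 1/2 + 1/3 - 1/4 + 1/5 - 1/6 + 1/7 - 1/8 ± ...
= 0.7164
(Full series converges to +ln(2) ≈ +0.6931)

S_21 = 0.7164


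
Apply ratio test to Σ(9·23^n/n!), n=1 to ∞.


aₙ = 9·23^n/n!
a_{n+1}/aₙ = 23^(n+1)/(n+1)! × n!/23^n  (constant 9 cancels)
= 23/(n+1)
L = lim(n→∞) 23/(n+1) = 0
L < 1 → series CONVERGES

Converges (ratio test: L = 0 < 1)


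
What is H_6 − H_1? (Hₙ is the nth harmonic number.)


Σₖ₌2^6 1/k = 1/2 + 1/3 + 1/4 + 1/5 + 1/6
= 29/20
≈ 1.45

Sum = 29/20 ≈ 1.45


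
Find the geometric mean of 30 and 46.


GM = √(30×46) = √1380 = 37.1484

GM = 37.1484


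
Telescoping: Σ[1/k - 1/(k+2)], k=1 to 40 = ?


Telescoping with gap 2: two head and two tail terms survive.
= (1 + 1/2) - (1/41 + 1/42)
= 3/2 - 1/41 - 1/42 = 1250/861

Sum = 1250/861


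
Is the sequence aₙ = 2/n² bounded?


a₁ = 2, a₂ = 2/4, a₃ = 2/9, ...
0 < aₙ ≤ 2 for all n ≥ 1
The sequence IS bounded

Bounded (0 < aₙ ≤ 2)


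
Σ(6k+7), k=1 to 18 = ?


Σ(6k+7) = 6·Σk + 7·n
= 6·171 + 7·18
= 1026 + 126 = 1152

Σ = 1152


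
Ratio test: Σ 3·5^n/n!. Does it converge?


aₙ = 3·5^n/n!
a_{n+1}/aₙ = 5^(n+1)/(n+1)! × n!/5^n  (constant 3 cancels)
= 5/(n+1)
L = lim(n→∞) 5/(n+1) = 0
L < 1 → series CONVERGES

Converges (ratio test: L = 0 < 1)


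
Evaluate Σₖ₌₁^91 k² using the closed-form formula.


n = 91
n(n+1)(2n+1)/6 = 91×92×183/6
= 1532076/6 = 255346

Σk² = 255346


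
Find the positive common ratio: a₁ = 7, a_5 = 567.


r^(n-1) = aₙ/a₁
r^4 = 567/7 = 81
r = 81^(1/4)
= ±3; taking r > 0 gives r = 3

r = 3


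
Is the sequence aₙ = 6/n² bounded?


a₁ = 6, a₂ = 6/4, a₃ = 6/9, ...
0 < aₙ ≤ 6 for all n ≥ 1
The sequence IS bounded

Bounded (0 < aₙ ≤ 6)


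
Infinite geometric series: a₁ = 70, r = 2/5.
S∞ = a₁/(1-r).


S∞ = a₁/(1-r) = 70/(1 - 2/5)
= 70/(3/5)
= 350/3

S∞ = 350/3


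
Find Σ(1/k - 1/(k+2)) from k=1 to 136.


Telescoping with gap 2: two head and two tail terms survive.
= (1 + 1/2) - (1/137 + 1/138)
= 3/2 - 1/137 - 1/138 = 14042/9453

Sum = 14042/9453


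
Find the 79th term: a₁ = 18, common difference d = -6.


aₙ = a₁ + (n-1)d
= 18 + (79-1)×-6
= 18 - 468
= -450

a_79 = -450


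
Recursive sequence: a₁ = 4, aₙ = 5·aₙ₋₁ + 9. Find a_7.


Computing step by step:
a_1 = 4
a_2 = 29
a_3 = 154
a_4 = 779
a_5 = 3904
a_6 = 19529
a_7 = 97654


a_7 = 97654


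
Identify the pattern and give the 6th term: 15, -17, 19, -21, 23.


Pattern: alternating sign, magnitude arithmetic (d=2)
Terms: 15, -17, 19, -21, 23
Next term = -25

Next term = -25


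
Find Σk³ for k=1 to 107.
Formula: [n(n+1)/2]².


n(n+1)/2 = 107×108/2 = 5778
Σk³ = 5778² = 33385284

Σk³ = 33385284


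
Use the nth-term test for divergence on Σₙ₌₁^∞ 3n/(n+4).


lim(n→∞) 3n/(n+4) = 3/1 = 3  (divide numerator and denominator by n)
lim aₙ = 3 ≠ 0 → series DIVERGES

Diverges (lim aₙ = 3 ≠ 0)


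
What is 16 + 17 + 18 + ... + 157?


Σₖ₌16^157 k = Σₖ₌₁^157 k − Σₖ₌₁^15 k
= 157·158/2 − 15·16/2
= 12403 − 120 = 12283

Σk = 12283


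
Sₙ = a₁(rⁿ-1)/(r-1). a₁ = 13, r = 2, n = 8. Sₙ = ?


Sₙ = 13×(2^8 - 1)/(2 - 1)
= 13×(256 - 1)/1
= 13×255/1
= 3315

S_8 = 3315


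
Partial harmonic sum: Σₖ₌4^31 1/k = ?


Σₖ₌4^31 1/k = 1/4 + 1/5 + 1/6 + ... + 1/31
= 158404333811557/72201776446800
≈ 2.1939

Sum = 158404333811557/72201776446800 ≈ 2.1939


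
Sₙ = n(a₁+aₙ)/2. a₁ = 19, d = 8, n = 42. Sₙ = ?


aₙ = 19 + (42-1)×8 = 347
Sₙ = n(a₁+aₙ)/2 = 42×(19+347)/2
= 42×366/2 = 7686

S_42 = 7686


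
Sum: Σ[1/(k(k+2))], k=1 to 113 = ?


1/(k(k+2)) = (1/2)·(1/k - 1/(k+2)) (partial fractions)
Telescoping: Σ = (1/2)·(1 + 1/2 - 1/114 - 1/115) = 4859/6555

Sum = 4859/6555


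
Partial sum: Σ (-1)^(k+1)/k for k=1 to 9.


S = 1 - 1/2 + 1/3 - 1/4 + 1/5 - 1/6 + 1/7 - 1/8 ± ...
= 0.7456
(Full series converges to +ln(2) ≈ +0.6931)

S_9 = 0.7456


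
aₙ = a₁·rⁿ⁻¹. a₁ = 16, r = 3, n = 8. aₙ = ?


aₙ = a₁·r^(n-1)
= 16×3^7
= 16×2187
= 34992

a_8 = 34992


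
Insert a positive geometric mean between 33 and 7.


GM = √(33×7) = √231 = 15.1987

GM = 15.1987


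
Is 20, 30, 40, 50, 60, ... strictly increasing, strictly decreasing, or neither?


Differences: 10, 10, 10, 10
All differences > 0 → strictly INCREASING

Monotonically increasing


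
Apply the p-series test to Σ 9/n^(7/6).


p-series test: Σ c/n^p converges if p > 1, diverges if p ≤ 1 (constant c > 0 doesn't affect convergence).
p = 7/6
7/6 > 1 → CONVERGES

Converges (p = 7/6 > 1)


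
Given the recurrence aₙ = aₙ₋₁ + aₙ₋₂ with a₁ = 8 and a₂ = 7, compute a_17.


Computing iteratively: 8, 7, 15, 22, 37, 59, 96, 155, 251, 406, 657, 1063, ...
a_17 = 11789

a_17 = 11789


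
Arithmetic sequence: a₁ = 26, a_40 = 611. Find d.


d = (aₙ - a₁)/(n-1)
= (611 - 26)/(40-1)
= 585/39 = 15

d = 15


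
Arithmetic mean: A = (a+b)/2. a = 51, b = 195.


AM = (51 + 195)/2 = 246/2 = 123

AM = 123


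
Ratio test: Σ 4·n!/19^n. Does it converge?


aₙ = 4·n!/19^n
a_{n+1}/aₙ = (n+1)!/19^(n+1) × 19^n/n!  (constant 4 cancels)
= (n+1)/19
L = lim(n→∞) (n+1)/19 = ∞
L > 1 → series DIVERGES

Diverges (ratio test: L = ∞ > 1)


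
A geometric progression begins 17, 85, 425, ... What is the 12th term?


aₙ = a₁·r^(n-1)
= 17×5^11
= 17×48828125
= 830078125

a_12 = 830078125


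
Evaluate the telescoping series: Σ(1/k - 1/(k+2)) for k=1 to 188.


Telescoping with gap 2: two head and two tail terms survive.
= (1 + 1/2) - (1/189 + 1/190)
= 3/2 - 1/189 - 1/190 = 26743/17955

Sum = 26743/17955


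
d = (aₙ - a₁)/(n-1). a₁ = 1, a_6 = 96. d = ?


d = (aₙ - a₁)/(n-1)
= (96 - 1)/(6-1)
= 95/5 = 19

d = 19


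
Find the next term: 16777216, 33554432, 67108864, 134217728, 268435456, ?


Pattern: powers of 2: 2ⁿ
Terms: 16777216, 33554432, 67108864, 134217728, 268435456
Next term = 536870912

Next term = 536870912


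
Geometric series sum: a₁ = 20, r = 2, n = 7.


Sₙ = 20×(2^7 - 1)/(2 - 1)
= 20×(128 - 1)/1
= 20×127/1
= 2540

S_7 = 2540


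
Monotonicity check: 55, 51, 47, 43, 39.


Differences: -4, -4, -4, -4
All differences < 0 → strictly DECREASING

Monotonically decreasing


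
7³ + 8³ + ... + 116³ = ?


Σₖ₌7^116 k³ = [116·117/2]² − [6·7/2]²
= 46049796 − 441 = 46049355

Σk³ = 46049355


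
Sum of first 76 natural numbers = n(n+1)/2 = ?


n(n+1)/2 = 76×77/2 = 5852/2 = 2926

Σk = 2926


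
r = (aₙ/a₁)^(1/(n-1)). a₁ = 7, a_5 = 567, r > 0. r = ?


r^(n-1) = aₙ/a₁
r^4 = 567/7 = 81
r = 81^(1/4)
= ±3; taking r > 0 gives r = 3

r = 3


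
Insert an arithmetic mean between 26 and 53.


AM = (26 + 53)/2 = 79/2 = 39.5

AM = 39.5


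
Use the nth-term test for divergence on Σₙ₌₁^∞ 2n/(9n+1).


lim(n→∞) 2n/(9n+1) = 2/9 = 2/9  (divide numerator and denominator by n)
lim aₙ = 2/9 ≠ 0 → series DIVERGES

Diverges (lim aₙ = 2/9 ≠ 0)


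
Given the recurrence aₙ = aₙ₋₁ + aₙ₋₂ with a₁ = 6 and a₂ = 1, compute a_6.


Computing iteratively: 6, 1, 7, 8, 15, 23
a_6 = 23

a_6 = 23


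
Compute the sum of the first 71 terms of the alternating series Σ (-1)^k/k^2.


S = -1 + 1/4 - 1/9 + 1/16 - 1/25 + 1/36 - 1/49 + 1/64 ± ...
= -0.8226
(Full series converges to -π²/12 ≈ -0.8225)

S_71 = -0.8226


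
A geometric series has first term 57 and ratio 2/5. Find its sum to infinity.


S∞ = a₁/(1-r) = 57/(1 - 2/5)
= 57/(3/5)
= 95

S∞ = 95


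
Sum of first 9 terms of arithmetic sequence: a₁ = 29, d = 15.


aₙ = 29 + (9-1)×15 = 149
Sₙ = n(a₁+aₙ)/2 = 9×(29+149)/2
= 9×178/2 = 801

S_9 = 801


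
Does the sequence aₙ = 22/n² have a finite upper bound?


a₁ = 22, a₂ = 22/4, a₃ = 22/9, ...
0 < aₙ ≤ 22 for all n ≥ 1
The sequence IS bounded

Bounded (0 < aₙ ≤ 22)


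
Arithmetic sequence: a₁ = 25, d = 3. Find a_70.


aₙ = a₁ + (n-1)d
= 25 + (70-1)×3
= 25 + 207
= 232

a_70 = 232


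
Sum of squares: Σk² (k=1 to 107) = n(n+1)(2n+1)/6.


n = 107
n(n+1)(2n+1)/6 = 107×108×215/6
= 2484540/6 = 414090

Σk² = 414090


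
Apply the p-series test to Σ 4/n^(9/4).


p-series test: Σ c/n^p converges if p > 1, diverges if p ≤ 1 (constant c > 0 doesn't affect convergence).
p = 9/4
9/4 > 1 → CONVERGES

Converges (p = 9/4 > 1)


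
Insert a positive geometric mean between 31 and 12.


GM = √(31×12) = √372 = 19.2873

GM = 19.2873


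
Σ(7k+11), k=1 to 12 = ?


Σ(7k+11) = 7·Σk + 11·n
= 7·78 + 11·12
= 546 + 132 = 678

Σ = 678


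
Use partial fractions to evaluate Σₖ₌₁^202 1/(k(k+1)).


1/(k(k+1)) = 1/k - 1/(k+1) (partial fractions)
Telescoping: Σ = 1 - 1/203 = 202/203

Sum = 202/203


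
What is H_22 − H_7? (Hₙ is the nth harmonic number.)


Σₖ₌8^22 1/k = 1/8 + 1/9 + 1/10 + ... + 1/22
= 28399557/25865840
≈ 1.098

Sum = 28399557/25865840 ≈ 1.098


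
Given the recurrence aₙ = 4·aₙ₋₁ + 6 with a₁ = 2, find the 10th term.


Computing step by step:
a_1 = 2
a_2 = 14
a_3 = 62
a_4 = 254
a_5 = 1022
a_6 = 4094
a_7 = 16382
a_8 = 65534
a_9 = 262142
a_10 = 1048574


a_10 = 1048574


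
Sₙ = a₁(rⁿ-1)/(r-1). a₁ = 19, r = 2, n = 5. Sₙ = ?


Sₙ = 19×(2^5 - 1)/(2 - 1)
= 19×(32 - 1)/1
= 19×31/1
= 589

S_5 = 589


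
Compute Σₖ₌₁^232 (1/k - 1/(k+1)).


Telescoping: adjacent terms cancel.
= 1/1 - 1/233
= 1 - 1/233 = 232/233

Sum = 232/233


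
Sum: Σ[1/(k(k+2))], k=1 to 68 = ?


1/(k(k+2)) = (1/2)·(1/k - 1/(k+2)) (partial fractions)
Telescoping: Σ = (1/2)·(1 + 1/2 - 1/69 - 1/70) = 3553/4830

Sum = 3553/4830


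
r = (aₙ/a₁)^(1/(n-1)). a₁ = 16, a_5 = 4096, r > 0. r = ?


r^(n-1) = aₙ/a₁
r^4 = 4096/16 = 256
r = 256^(1/4)
= ±4; taking r > 0 gives r = 4

r = 4


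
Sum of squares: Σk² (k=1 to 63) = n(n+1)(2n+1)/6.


n = 63
n(n+1)(2n+1)/6 = 63×64×127/6
= 512064/6 = 85344

Σk² = 85344


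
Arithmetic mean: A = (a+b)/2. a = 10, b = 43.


AM = (10 + 43)/2 = 53/2 = 26.5

AM = 26.5


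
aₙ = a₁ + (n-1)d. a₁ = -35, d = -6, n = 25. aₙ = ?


aₙ = a₁ + (n-1)d
= -35 + (25-1)×-6
= -35 - 144
= -179

a_25 = -179


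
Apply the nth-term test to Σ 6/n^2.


lim(n→∞) 6/n^2 = 0
lim aₙ = 0 → nth-term test is INCONCLUSIVE
(Need other tests; this is actually a convergent p-series with p=2 > 1)

Inconclusive (lim aₙ = 0; need another test)


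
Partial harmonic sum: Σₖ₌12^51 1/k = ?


Σₖ₌12^51 1/k = 1/12 + 1/13 + 1/14 + ... + 1/51
= 4645268866599554270339/3099044504245996706400
≈ 1.4989

Sum = 4645268866599554270339/3099044504245996706400 ≈ 1.4989


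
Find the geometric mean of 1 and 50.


GM = √(1×50) = √50 = 7.0711

GM = 7.0711


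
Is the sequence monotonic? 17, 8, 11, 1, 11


Differences: -9, 3, -10, 10
Difference at position 2 is +3 (> 0) but position 1 is -9 (< 0) — sequence both rises and falls
→ NOT monotonic

Not monotonic


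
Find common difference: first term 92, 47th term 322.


d = (aₙ - a₁)/(n-1)
= (322 - 92)/(47-1)
= 230/46 = 5

d = 5


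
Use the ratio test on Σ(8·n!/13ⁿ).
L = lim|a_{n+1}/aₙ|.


aₙ = 8·n!/13^n
a_{n+1}/aₙ = (n+1)!/13^(n+1) × 13^n/n!  (constant 8 cancels)
= (n+1)/13
L = lim(n→∞) (n+1)/13 = ∞
L > 1 → series DIVERGES

Diverges (ratio test: L = ∞ > 1)


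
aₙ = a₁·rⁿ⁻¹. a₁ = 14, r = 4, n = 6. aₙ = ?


aₙ = a₁·r^(n-1)
= 14×4^5
= 14×1024
= 14336

a_6 = 14336


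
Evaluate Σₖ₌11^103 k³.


Σₖ₌11^103 k³ = [103·104/2]² − [10·11/2]²
= 28686736 − 3025 = 28683711

Σk³ = 28683711


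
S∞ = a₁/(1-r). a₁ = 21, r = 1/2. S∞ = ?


S∞ = a₁/(1-r) = 21/(1 - 1/2)
= 21/(1/2)
= 42

S∞ = 42


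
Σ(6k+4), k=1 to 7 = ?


Σ(6k+4) = 6·Σk + 4·n
= 6·28 + 4·7
= 168 + 28 = 196

Σ = 196


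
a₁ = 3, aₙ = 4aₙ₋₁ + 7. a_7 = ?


Computing step by step:
a_1 = 3
a_2 = 19
a_3 = 83
a_4 = 339
a_5 = 1363
a_6 = 5459
a_7 = 21843


a_7 = 21843


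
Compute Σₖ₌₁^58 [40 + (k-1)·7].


aₙ = 40 + (58-1)×7 = 439
Sₙ = n(a₁+aₙ)/2 = 58×(40+439)/2
= 58×479/2 = 13891

S_58 = 13891


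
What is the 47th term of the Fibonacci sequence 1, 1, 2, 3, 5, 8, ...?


Fibonacci sequence: 1, 1, 2, 3, 5, 8, 13, 21, 34, 55, 89, ...
F(47) = 2971215073

F(47) = 2971215073


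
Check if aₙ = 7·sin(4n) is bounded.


For all n, -1 ≤ sin(4n) ≤ 1, so -7 ≤ 7·sin(4n) ≤ 7
Lower bound: -7, Upper bound: 7
The sequence IS bounded

Bounded (-7 ≤ aₙ ≤ 7)


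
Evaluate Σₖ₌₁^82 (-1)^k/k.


S = -1 + 1/2 - 1/3 + 1/4 - 1/5 + 1/6 - 1/7 + 1/8 ± ...
= -0.6871
(Full series converges to -ln(2) ≈ -0.6931)

S_82 = -0.6871


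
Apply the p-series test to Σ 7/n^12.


p-series test: Σ c/n^p converges if p > 1, diverges if p ≤ 1 (constant c > 0 doesn't affect convergence).
p = 12
12 > 1 → CONVERGES

Converges (p = 12 > 1)


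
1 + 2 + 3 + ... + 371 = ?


n(n+1)/2 = 371×372/2 = 138012/2 = 69006

Σk = 69006


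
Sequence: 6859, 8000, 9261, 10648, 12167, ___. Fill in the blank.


Pattern: perfect cubes: n³
Terms: 6859, 8000, 9261, 10648, 12167
Next term = 13824

Next term = 13824


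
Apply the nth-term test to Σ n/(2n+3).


lim(n→∞) n/(2n+3) = 1/2 = 1/2  (divide numerator and denominator by n)
lim aₙ = 1/2 ≠ 0 → series DIVERGES

Diverges (lim aₙ = 1/2 ≠ 0)


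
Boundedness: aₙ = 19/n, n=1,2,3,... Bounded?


a₁ = 19, a₂ = 19/2, a₃ = 19/3, ...
0 < aₙ ≤ 19 for all n ≥ 1
Lower bound: 0, Upper bound: 19
The sequence IS bounded

Bounded (0 < aₙ ≤ 19)


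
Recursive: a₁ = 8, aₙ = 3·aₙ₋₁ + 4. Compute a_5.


Computing step by step:
a_1 = 8
a_2 = 28
a_3 = 88
a_4 = 268
a_5 = 808


a_5 = 808


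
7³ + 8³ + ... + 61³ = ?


Σₖ₌7^61 k³ = [61·62/2]² − [6·7/2]²
= 3575881 − 441 = 3575440

Σk³ = 3575440


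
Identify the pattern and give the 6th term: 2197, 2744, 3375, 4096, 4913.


Pattern: perfect cubes: n³
Terms: 2197, 2744, 3375, 4096, 4913
Next term = 5832

Next term = 5832


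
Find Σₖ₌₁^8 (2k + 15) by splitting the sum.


Σ(2k+15) = 2·Σk + 15·n
= 2·36 + 15·8
= 72 + 120 = 192

Σ = 192


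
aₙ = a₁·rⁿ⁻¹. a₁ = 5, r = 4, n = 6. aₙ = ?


aₙ = a₁·r^(n-1)
= 5×4^5
= 5×1024
= 5120

a_6 = 5120


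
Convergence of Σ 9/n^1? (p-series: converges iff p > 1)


p-series test: Σ c/n^p converges if p > 1, diverges if p ≤ 1 (constant c > 0 doesn't affect convergence).
p = 1
1 ≤ 1 → DIVERGES

Diverges (p = 1 ≤ 1)


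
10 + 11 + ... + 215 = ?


Σₖ₌10^215 k = Σₖ₌₁^215 k − Σₖ₌₁^9 k
= 215·216/2 − 9·10/2
= 23220 − 45 = 23175

Σk = 23175


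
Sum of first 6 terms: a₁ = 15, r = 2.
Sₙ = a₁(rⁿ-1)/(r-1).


Sₙ = 15×(2^6 - 1)/(2 - 1)
= 15×(64 - 1)/1
= 15×63/1
= 945

S_6 = 945


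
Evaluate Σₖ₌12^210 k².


Σₖ₌12^210 k² = Σₖ₌₁^210 k² − Σₖ₌₁^11 k²
= 210·211·421/6 − 11·12·23/6
= 3109085 − 506 = 3108579

Σk² = 3108579


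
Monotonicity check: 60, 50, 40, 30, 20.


Differences: -10, -10, -10, -10
All differences < 0 → strictly DECREASING

Monotonically decreasing


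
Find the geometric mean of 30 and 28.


GM = √(30×28) = √840 = 28.9828

GM = 28.9828


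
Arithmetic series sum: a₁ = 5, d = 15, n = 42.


aₙ = 5 + (42-1)×15 = 620
Sₙ = n(a₁+aₙ)/2 = 42×(5+620)/2
= 42×625/2 = 13125

S_42 = 13125


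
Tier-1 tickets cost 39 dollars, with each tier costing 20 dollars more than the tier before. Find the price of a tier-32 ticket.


aₙ = a₁ + (n-1)d
= 39 + (32-1)×20
= 39 + 620
= 659

a_32 = 659


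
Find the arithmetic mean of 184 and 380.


AM = (184 + 380)/2 = 564/2 = 282

AM = 282


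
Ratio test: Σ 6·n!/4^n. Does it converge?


aₙ = 6·n!/4^n
a_{n+1}/aₙ = (n+1)!/4^(n+1) × 4^n/n!  (constant 6 cancels)
= (n+1)/4
L = lim(n→∞) (n+1)/4 = ∞
L > 1 → series DIVERGES

Diverges (ratio test: L = ∞ > 1)


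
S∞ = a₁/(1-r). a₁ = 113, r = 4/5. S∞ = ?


S∞ = a₁/(1-r) = 113/(1 - 4/5)
= 113/(1/5)
= 565

S∞ = 565


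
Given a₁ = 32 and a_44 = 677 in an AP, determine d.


d = (aₙ - a₁)/(n-1)
= (677 - 32)/(44-1)
= 645/43 = 15

d = 15


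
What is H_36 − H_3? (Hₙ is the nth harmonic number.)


Σₖ₌4^36 1/k = 1/4 + 1/5 + 1/6 + ... + 1/36
= 30734666619109/13127595717600
≈ 2.3412

Sum = 30734666619109/13127595717600 ≈ 2.3412


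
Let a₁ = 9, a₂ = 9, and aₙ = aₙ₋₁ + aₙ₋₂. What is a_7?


Computing iteratively: 9, 9, 18, 27, 45, 72, 117
a_7 = 117

a_7 = 117


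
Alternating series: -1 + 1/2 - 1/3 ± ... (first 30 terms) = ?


S = -1 + 1/2 - 1/3 + 1/4 - 1/5 + 1/6 - 1/7 + 1/8 ± ...
= -0.6768
(Full series converges to -ln(2) ≈ -0.6931)

S_30 = -0.6768


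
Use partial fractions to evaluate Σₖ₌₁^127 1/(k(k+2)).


1/(k(k+2)) = (1/2)·(1/k - 1/(k+2)) (partial fractions)
Telescoping: Σ = (1/2)·(1 + 1/2 - 1/128 - 1/129) = 24511/33024

Sum = 24511/33024


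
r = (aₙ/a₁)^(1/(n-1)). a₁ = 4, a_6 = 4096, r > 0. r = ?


r^(n-1) = aₙ/a₁
r^5 = 4096/4 = 1024
r = 1024^(1/5)
= 4

r = 4


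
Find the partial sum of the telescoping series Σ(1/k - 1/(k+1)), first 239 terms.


Telescoping: adjacent terms cancel.
= 1/1 - 1/240
= 1 - 1/240 = 239/240

Sum = 239/240


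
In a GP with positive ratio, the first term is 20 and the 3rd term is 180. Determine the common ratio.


r^(n-1) = aₙ/a₁
r^2 = 180/20 = 9
r = 9^(1/2)
= ±3; taking r > 0 gives r = 3

r = 3


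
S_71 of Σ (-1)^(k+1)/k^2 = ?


S = 1 - 1/4 + 1/9 - 1/16 + 1/25 - 1/36 + 1/49 - 1/64 ± ...
= 0.8226
(Full series converges to +π²/12 ≈ +0.8225)

S_71 = 0.8226


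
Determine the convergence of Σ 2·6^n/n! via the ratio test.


aₙ = 2·6^n/n!
a_{n+1}/aₙ = 6^(n+1)/(n+1)! × n!/6^n  (constant 2 cancels)
= 6/(n+1)
L = lim(n→∞) 6/(n+1) = 0
L < 1 → series CONVERGES

Converges (ratio test: L = 0 < 1)


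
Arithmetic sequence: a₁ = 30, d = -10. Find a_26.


aₙ = a₁ + (n-1)d
= 30 + (26-1)×-10
= 30 - 250
= -220

a_26 = -220


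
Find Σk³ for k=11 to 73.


Σₖ₌11^73 k³ = [73·74/2]² − [10·11/2]²
= 7295401 − 3025 = 7292376

Σk³ = 7292376


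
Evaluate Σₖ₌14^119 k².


Σₖ₌14^119 k² = Σₖ₌₁^119 k² − Σₖ₌₁^13 k²
= 119·120·239/6 − 13·14·27/6
= 568820 − 819 = 568001

Σk² = 568001


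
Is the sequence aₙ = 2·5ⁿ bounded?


aₙ = 2·5ⁿ → as n→∞, aₙ→∞ (since base 5 > 1)
No finite upper bound exists
The sequence is UNBOUNDED

Unbounded (aₙ → ∞ as n → ∞)


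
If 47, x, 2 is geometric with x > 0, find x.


GM = √(47×2) = √94 = 9.6954

GM = 9.6954


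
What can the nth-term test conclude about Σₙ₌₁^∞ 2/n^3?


lim(n→∞) 2/n^3 = 0
lim aₙ = 0 → nth-term test is INCONCLUSIVE
(Need other tests; this is actually a convergent p-series with p=3 > 1)

Inconclusive (lim aₙ = 0; need another test)


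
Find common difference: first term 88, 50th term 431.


d = (aₙ - a₁)/(n-1)
= (431 - 88)/(50-1)
= 343/49 = 7

d = 7


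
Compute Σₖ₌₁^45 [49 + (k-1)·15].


aₙ = 49 + (45-1)×15 = 709
Sₙ = n(a₁+aₙ)/2 = 45×(49+709)/2
= 45×758/2 = 17055

S_45 = 17055


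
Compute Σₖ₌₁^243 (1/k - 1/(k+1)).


Telescoping: adjacent terms cancel.
= 1/1 - 1/244
= 1 - 1/244 = 243/244

Sum = 243/244


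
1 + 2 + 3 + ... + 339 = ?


n(n+1)/2 = 339×340/2 = 115260/2 = 57630

Σk = 57630


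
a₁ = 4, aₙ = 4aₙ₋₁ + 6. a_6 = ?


Computing step by step:
a_1 = 4
a_2 = 22
a_3 = 94
a_4 = 382
a_5 = 1534
a_6 = 6142


a_6 = 6142


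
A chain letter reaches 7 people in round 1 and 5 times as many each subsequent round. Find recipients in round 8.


aₙ = a₁·r^(n-1)
= 7×5^7
= 7×78125
= 546875

a_8 = 546875


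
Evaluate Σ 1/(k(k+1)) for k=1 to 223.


1/(k(k+1)) = 1/k - 1/(k+1) (partial fractions)
Telescoping: Σ = 1 - 1/224 = 223/224

Sum = 223/224


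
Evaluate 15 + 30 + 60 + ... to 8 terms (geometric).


Sₙ = 15×(2^8 - 1)/(2 - 1)
= 15×(256 - 1)/1
= 15×255/1
= 3825

S_8 = 3825


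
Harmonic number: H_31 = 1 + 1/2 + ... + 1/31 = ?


H_31 = 1/1 + 1/2 + 1/3 + ... + 1/31
= 290774257297357/72201776446800
≈ 4.0272

H_31 = 290774257297357/72201776446800 ≈ 4.0272


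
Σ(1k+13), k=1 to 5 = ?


Σ(1k+13) = 1·Σk + 13·n
= 1·15 + 13·5
= 15 + 65 = 80

Σ = 80


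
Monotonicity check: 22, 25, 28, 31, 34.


Differences: 3, 3, 3, 3
All differences > 0 → strictly INCREASING

Monotonically increasing


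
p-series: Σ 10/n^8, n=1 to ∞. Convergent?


p-series test: Σ c/n^p converges if p > 1, diverges if p ≤ 1 (constant c > 0 doesn't affect convergence).
p = 8
8 > 1 → CONVERGES

Converges (p = 8 > 1)


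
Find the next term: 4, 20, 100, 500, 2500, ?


Pattern: geometric (r=5)
Terms: 4, 20, 100, 500, 2500
Next term = 12500

Next term = 12500


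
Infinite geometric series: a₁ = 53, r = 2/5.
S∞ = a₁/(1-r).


S∞ = a₁/(1-r) = 53/(1 - 2/5)
= 53/(3/5)
= 265/3

S∞ = 265/3


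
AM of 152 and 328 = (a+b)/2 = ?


AM = (152 + 328)/2 = 480/2 = 240

AM = 240


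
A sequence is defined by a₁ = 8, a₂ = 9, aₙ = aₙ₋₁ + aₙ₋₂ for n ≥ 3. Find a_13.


Computing iteratively: 8, 9, 17, 26, 43, 69, 112, 181, 293, 474, 767, 1241, ...
a_13 = 2008

a_13 = 2008


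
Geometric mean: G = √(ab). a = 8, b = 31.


GM = √(8×31) = √248 = 15.748

GM = 15.748


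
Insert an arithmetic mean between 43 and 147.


AM = (43 + 147)/2 = 190/2 = 95

AM = 95


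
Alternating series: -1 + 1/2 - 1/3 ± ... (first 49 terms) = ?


S = -1 + 1/2 - 1/3 + 1/4 - 1/5 + 1/6 - 1/7 + 1/8 ± ...
= -0.7032
(Full series converges to -ln(2) ≈ -0.6931)

S_49 = -0.7032


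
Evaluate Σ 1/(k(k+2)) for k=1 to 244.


1/(k(k+2)) = (1/2)·(1/k - 1/(k+2)) (partial fractions)
Telescoping: Σ = (1/2)·(1 + 1/2 - 1/245 - 1/246) = 44957/60270

Sum = 44957/60270


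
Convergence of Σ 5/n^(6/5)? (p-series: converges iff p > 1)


p-series test: Σ c/n^p converges if p > 1, diverges if p ≤ 1 (constant c > 0 doesn't affect convergence).
p = 6/5
6/5 > 1 → CONVERGES

Converges (p = 6/5 > 1)


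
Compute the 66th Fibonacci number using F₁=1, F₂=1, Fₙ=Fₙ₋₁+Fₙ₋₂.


Fibonacci sequence: 1, 1, 2, 3, 5, 8, 13, 21, 34, 55, 89, ...
F(66) = 27777890035288

F(66) = 27777890035288


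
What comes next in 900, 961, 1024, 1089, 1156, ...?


Pattern: perfect squares: n²
Terms: 900, 961, 1024, 1089, 1156
Next term = 1225

Next term = 1225


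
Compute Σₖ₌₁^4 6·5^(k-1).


Sₙ = 6×(5^4 - 1)/(5 - 1)
= 6×(625 - 1)/4
= 6×624/4
= 936

S_4 = 936


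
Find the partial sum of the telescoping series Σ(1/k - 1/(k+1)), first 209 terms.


Telescoping: adjacent terms cancel.
= 1/1 - 1/210
= 1 - 1/210 = 209/210

Sum = 209/210


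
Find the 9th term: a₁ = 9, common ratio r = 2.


aₙ = a₁·r^(n-1)
= 9×2^8
= 9×256
= 2304

a_9 = 2304


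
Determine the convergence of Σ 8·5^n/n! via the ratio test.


aₙ = 8·5^n/n!
a_{n+1}/aₙ = 5^(n+1)/(n+1)! × n!/5^n  (constant 8 cancels)
= 5/(n+1)
L = lim(n→∞) 5/(n+1) = 0
L < 1 → series CONVERGES

Converges (ratio test: L = 0 < 1)


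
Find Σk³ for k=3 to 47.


Σₖ₌3^47 k³ = [47·48/2]² − [2·3/2]²
= 1272384 − 9 = 1272375

Σk³ = 1272375


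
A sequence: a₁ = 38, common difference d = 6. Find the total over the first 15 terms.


aₙ = 38 + (15-1)×6 = 122
Sₙ = n(a₁+aₙ)/2 = 15×(38+122)/2
= 15×160/2 = 1200

S_15 = 1200


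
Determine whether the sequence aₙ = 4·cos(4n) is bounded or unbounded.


For all n, -1 ≤ cos(4n) ≤ 1, so -4 ≤ 4·cos(4n) ≤ 4
Lower bound: -4, Upper bound: 4
The sequence IS bounded

Bounded (-4 ≤ aₙ ≤ 4)


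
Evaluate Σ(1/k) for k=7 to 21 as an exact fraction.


Σₖ₌7^21 1/k = 1/7 + 1/8 + 1/9 + ... + 1/21
= 30918957/25865840
≈ 1.1954

Sum = 30918957/25865840 ≈ 1.1954


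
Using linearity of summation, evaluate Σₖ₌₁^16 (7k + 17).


Σ(7k+17) = 7·Σk + 17·n
= 7·136 + 17·16
= 952 + 272 = 1224

Σ = 1224


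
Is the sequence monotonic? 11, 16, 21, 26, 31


Differences: 5, 5, 5, 5
All differences > 0 → strictly INCREASING

Monotonically increasing


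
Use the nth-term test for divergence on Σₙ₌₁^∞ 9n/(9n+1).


lim(n→∞) 9n/(9n+1) = 9/9 = 1  (divide numerator and denominator by n)
lim aₙ = 1 ≠ 0 → series DIVERGES

Diverges (lim aₙ = 1 ≠ 0)


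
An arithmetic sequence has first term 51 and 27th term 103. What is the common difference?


d = (aₙ - a₁)/(n-1)
= (103 - 51)/(27-1)
= 52/26 = 2

d = 2


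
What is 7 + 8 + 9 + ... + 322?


Σₖ₌7^322 k = Σₖ₌₁^322 k − Σₖ₌₁^6 k
= 322·323/2 − 6·7/2
= 52003 − 21 = 51982

Σk = 51982


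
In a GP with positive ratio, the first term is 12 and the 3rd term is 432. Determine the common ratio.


r^(n-1) = aₙ/a₁
r^2 = 432/12 = 36
r = 36^(1/2)
= ±6; taking r > 0 gives r = 6

r = 6


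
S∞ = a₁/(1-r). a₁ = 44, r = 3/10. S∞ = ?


S∞ = a₁/(1-r) = 44/(1 - 3/10)
= 44/(7/10)
= 440/7

S∞ = 440/7


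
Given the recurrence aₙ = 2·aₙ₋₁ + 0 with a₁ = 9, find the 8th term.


Computing step by step:
a_1 = 9
a_2 = 18
a_3 = 36
a_4 = 72
a_5 = 144
a_6 = 288
a_7 = 576
a_8 = 1152


a_8 = 1152


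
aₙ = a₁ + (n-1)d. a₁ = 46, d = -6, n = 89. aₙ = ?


aₙ = a₁ + (n-1)d
= 46 + (89-1)×-6
= 46 - 528
= -482

a_89 = -482


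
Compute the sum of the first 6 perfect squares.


n = 6
n(n+1)(2n+1)/6 = 6×7×13/6
= 546/6 = 91

Σk² = 91


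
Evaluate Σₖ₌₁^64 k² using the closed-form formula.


n = 64
n(n+1)(2n+1)/6 = 64×65×129/6
= 536640/6 = 89440

Σk² = 89440


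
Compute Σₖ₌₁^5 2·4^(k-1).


Sₙ = 2×(4^5 - 1)/(4 - 1)
= 2×(1024 - 1)/3
= 2×1023/3
= 682

S_5 = 682


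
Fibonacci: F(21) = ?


Fibonacci sequence: 1, 1, 2, 3, 5, 8, 13, 21, 34, 55, 89, ...
F(21) = 10946

F(21) = 10946


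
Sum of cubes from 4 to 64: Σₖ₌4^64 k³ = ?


Σₖ₌4^64 k³ = [64·65/2]² − [3·4/2]²
= 4326400 − 36 = 4326364

Σk³ = 4326364


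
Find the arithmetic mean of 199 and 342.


AM = (199 + 342)/2 = 541/2 = 270.5

AM = 270.5


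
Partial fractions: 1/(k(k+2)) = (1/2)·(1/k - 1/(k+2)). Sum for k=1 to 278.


1/(k(k+2)) = (1/2)·(1/k - 1/(k+2)) (partial fractions)
Telescoping: Σ = (1/2)·(1 + 1/2 - 1/279 - 1/280) = 116621/156240

Sum = 116621/156240


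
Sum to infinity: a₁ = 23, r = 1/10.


S∞ = a₁/(1-r) = 23/(1 - 1/10)
= 23/(9/10)
= 230/9

S∞ = 230/9


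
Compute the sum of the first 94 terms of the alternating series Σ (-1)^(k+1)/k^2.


S = 1 - 1/4 + 1/9 - 1/16 + 1/25 - 1/36 + 1/49 - 1/64 ± ...
= 0.8224
(Full series converges to +π²/12 ≈ +0.8225)

S_94 = 0.8224


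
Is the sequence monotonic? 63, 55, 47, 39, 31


Differences: -8, -8, -8, -8
All differences < 0 → strictly DECREASING

Monotonically decreasing


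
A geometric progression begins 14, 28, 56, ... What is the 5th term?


aₙ = a₁·r^(n-1)
= 14×2^4
= 14×16
= 224

a_5 = 224


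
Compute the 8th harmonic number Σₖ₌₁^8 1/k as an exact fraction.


H_8 = 1/1 + 1/2 + 1/3 + 1/4 + 1/5 + 1/6 + 1/7 + 1/8
= 761/280
≈ 2.7179

H_8 = 761/280 ≈ 2.7179


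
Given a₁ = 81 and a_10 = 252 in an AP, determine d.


d = (aₙ - a₁)/(n-1)
= (252 - 81)/(10-1)
= 171/9 = 19

d = 19


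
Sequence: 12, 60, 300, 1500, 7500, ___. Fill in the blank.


Pattern: geometric (r=5)
Terms: 12, 60, 300, 1500, 7500
Next term = 37500

Next term = 37500


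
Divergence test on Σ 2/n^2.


lim(n→∞) 2/n^2 = 0
lim aₙ = 0 → nth-term test is INCONCLUSIVE
(Need other tests; this is actually a convergent p-series with p=2 > 1)

Inconclusive (lim aₙ = 0; need another test)


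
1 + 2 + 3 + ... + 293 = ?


n(n+1)/2 = 293×294/2 = 86142/2 = 43071

Σk = 43071


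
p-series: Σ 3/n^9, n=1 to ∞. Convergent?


p-series test: Σ c/n^p converges if p > 1, diverges if p ≤ 1 (constant c > 0 doesn't affect convergence).
p = 9
9 > 1 → CONVERGES

Converges (p = 9 > 1)


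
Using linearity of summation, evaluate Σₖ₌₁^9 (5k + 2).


Σ(5k+2) = 5·Σk + 2·n
= 5·45 + 2·9
= 225 + 18 = 243

Σ = 243


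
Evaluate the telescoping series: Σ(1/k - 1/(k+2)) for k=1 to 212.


Telescoping with gap 2: two head and two tail terms survive.
= (1 + 1/2) - (1/213 + 1/214)
= 3/2 - 1/213 - 1/214 = 33973/22791

Sum = 33973/22791


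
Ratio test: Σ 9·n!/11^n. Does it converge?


aₙ = 9·n!/11^n
a_{n+1}/aₙ = (n+1)!/11^(n+1) × 11^n/n!  (constant 9 cancels)
= (n+1)/11
L = lim(n→∞) (n+1)/11 = ∞
L > 1 → series DIVERGES

Diverges (ratio test: L = ∞ > 1)


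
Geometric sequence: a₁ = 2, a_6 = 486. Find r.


r^(n-1) = aₙ/a₁
r^5 = 486/2 = 243
r = 243^(1/5)
= 3

r = 3


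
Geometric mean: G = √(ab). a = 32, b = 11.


GM = √(32×11) = √352 = 18.7617

GM = 18.7617


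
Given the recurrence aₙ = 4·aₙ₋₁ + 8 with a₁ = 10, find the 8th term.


Computing step by step:
a_1 = 10
a_2 = 48
a_3 = 200
a_4 = 808
a_5 = 3240
a_6 = 12968
a_7 = 51880
a_8 = 207528


a_8 = 207528


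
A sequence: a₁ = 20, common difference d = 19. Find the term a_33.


aₙ = a₁ + (n-1)d
= 20 + (33-1)×19
= 20 + 608
= 628

a_33 = 628


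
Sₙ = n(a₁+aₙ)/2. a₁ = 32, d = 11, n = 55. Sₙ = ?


aₙ = 32 + (55-1)×11 = 626
Sₙ = n(a₁+aₙ)/2 = 55×(32+626)/2
= 55×658/2 = 18095

S_55 = 18095


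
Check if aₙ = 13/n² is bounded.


a₁ = 13, a₂ = 13/4, a₃ = 13/9, ...
0 < aₙ ≤ 13 for all n ≥ 1
The sequence IS bounded

Bounded (0 < aₙ ≤ 13)


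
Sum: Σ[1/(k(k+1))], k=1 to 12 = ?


1/(k(k+1)) = 1/k - 1/(k+1) (partial fractions)
Telescoping: Σ = 1 - 1/13 = 12/13

Sum = 12/13


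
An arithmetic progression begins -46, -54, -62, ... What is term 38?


aₙ = a₁ + (n-1)d
= -46 + (38-1)×-8
= -46 - 296
= -342

a_38 = -342


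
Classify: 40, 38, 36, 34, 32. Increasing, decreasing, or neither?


Differences: -2, -2, -2, -2
All differences < 0 → strictly DECREASING

Monotonically decreasing


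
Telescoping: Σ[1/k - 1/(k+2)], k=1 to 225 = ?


Telescoping with gap 2: two head and two tail terms survive.
= (1 + 1/2) - (1/226 + 1/227)
= 3/2 - 1/226 - 1/227 = 38250/25651

Sum = 38250/25651


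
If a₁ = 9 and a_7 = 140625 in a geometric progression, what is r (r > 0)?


r^(n-1) = aₙ/a₁
r^6 = 140625/9 = 15625
r = 15625^(1/6)
= ±5; taking r > 0 gives r = 5

r = 5


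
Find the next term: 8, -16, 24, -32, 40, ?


Pattern: alternating sign, magnitude arithmetic (d=8)
Terms: 8, -16, 24, -32, 40
Next term = -48

Next term = -48


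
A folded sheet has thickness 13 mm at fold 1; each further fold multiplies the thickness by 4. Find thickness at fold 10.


aₙ = a₁·r^(n-1)
= 13×4^9
= 13×262144
= 3407872

a_10 = 3407872


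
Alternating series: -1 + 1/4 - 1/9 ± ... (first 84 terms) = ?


S = -1 + 1/4 - 1/9 + 1/16 - 1/25 + 1/36 - 1/49 + 1/64 ± ...
= -0.8224
(Full series converges to -π²/12 ≈ -0.8225)

S_84 = -0.8224


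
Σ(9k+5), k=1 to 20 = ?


Σ(9k+5) = 9·Σk + 5·n
= 9·210 + 5·20
= 1890 + 100 = 1990

Σ = 1990


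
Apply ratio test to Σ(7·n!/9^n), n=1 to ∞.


aₙ = 7·n!/9^n
a_{n+1}/aₙ = (n+1)!/9^(n+1) × 9^n/n!  (constant 7 cancels)
= (n+1)/9
L = lim(n→∞) (n+1)/9 = ∞
L > 1 → series DIVERGES

Diverges (ratio test: L = ∞ > 1)
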